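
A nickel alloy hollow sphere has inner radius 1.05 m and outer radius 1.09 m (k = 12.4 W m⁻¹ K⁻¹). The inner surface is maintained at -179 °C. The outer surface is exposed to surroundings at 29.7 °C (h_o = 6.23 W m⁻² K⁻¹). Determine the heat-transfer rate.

Q = 19000 W

Resistance network (inner→outer):
  R_nickel alloy = (1/1.05 − 1/1.09)/(4πk) = 0.03495/(4π·12.4) = 2.243×10^-4 K/W
  R_conv,out = 1/(4πr²h) = 1/(4π·1.09²·6.23) = 0.01075 K/W
ΣR = 2.243×10^-4 + 0.01075 = 0.01097 K/W
Q = ΔT/ΣR = (-179 °C − 29.7 °C)/0.01097 = -19000 W
(Negative Q ⇒ heat flows inward; heat gain = 19000 W.)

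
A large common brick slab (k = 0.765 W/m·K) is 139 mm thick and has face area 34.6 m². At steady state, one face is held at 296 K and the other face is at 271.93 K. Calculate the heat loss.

Q = kA·ΔT/L = 0.765 × 34.6 × |296 K − 271.93 K| / 0.139 = 4580 W

Q = 4580 W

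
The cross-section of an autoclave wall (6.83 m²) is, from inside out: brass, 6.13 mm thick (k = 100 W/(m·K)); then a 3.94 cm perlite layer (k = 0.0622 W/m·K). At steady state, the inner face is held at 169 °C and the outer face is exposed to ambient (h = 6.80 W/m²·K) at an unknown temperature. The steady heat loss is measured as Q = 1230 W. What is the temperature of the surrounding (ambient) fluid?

T_out = 28.4 °C

Series resistances:
  R_brass = L/(kA) = 0.00613/(100·6.83) = 8.975×10^-6 K/W
  R_perlite = L/(kA) = 0.0394/(0.0622·6.83) = 0.09274 K/W
  R_conv,out = 1/(hA) = 1/(6.80·6.83) = 0.02153 K/W
ΣR = 0.1143 K/W
ΔT = Q·ΣR = 1230 × 0.1143 = 140.6 K
Heat flows outward, so T_out = T_in − ΔT = 169 − 140.6 = 28.4 °C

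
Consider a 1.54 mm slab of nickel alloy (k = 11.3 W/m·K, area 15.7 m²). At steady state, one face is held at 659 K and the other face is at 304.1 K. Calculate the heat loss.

Q = 40900 kW

Q = kA·ΔT/L = 11.3 × 15.7 × |659 K − 304.1 K| / 0.00154 = 4.09×10^7 W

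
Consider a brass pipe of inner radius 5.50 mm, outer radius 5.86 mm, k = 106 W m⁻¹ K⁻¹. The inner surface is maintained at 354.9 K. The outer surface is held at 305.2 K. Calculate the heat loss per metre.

Q' = 5.22×10^5 W/m

Q' = 2πk·ΔT/ln(r₂/r₁) = 2π × 106 × 49.7 / ln(0.00586/0.00550) = 5.22×10^5 W/m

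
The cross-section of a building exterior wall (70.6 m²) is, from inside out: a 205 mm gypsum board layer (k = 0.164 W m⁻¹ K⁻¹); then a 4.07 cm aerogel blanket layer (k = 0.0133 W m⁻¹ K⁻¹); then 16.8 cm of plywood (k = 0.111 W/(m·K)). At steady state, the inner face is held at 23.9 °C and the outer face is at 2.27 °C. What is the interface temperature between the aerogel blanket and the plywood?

Treat each layer as a resistance in series:
  R_gypsum board = L/(kA) = 0.205/(0.164·70.6) = 0.01771 K/W
  R_aerogel blanket = L/(kA) = 0.0407/(0.0133·70.6) = 0.04334 K/W
  R_plywood = L/(kA) = 0.168/(0.111·70.6) = 0.02144 K/W
ΣR = 0.01771 + 0.04334 + 0.02144 = 0.08249 K/W
Q = ΔT/ΣR = (23.9 °C − 2.27 °C)/0.08249 = 262.2 W
From the inner boundary to the aerogel blanket/plywood interface, ΣR_partial = 0.06105 K/W.
T_interface = T_in − Q·ΣR_partial = 23.9 °C − (262.2)(0.06105) = 7.89 °C

T = 7.89 °C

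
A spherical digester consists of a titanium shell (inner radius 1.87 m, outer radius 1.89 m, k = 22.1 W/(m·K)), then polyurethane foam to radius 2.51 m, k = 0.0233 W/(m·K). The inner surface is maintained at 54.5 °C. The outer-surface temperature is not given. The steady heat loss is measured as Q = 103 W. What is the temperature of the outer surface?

T_out = 8.52 °C

Sum the resistances:
  R_titanium = (1/1.87 − 1/1.89)/(4πk) = 0.005659/(4π·22.1) = 2.038×10^-5 K/W
  R_polyurethane foam = (1/1.89 − 1/2.51)/(4πk) = 0.1307/(4π·0.0233) = 0.4464 K/W
ΣR = 0.4464 K/W
ΔT = Q·ΣR = 103 × 0.4464 = 45.98 K
Heat flows outward, so T_out = T_in − ΔT = 54.5 − 45.98 = 8.52 °C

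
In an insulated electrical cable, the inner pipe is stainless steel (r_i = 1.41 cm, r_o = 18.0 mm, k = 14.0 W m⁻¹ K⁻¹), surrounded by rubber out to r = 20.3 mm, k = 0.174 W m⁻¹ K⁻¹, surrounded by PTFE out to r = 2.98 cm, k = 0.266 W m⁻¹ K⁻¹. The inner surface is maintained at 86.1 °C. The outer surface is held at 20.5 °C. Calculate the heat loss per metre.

Series thermal resistances, inner to outer:
  R'_stainless steel = ln(0.0180/0.0141)/(2πk) = 0.2442/(2π·14.0) = 0.002776 m·K/W
  R'_rubber = ln(0.0203/0.0180)/(2πk) = 0.1202/(2π·0.174) = 0.1100 m·K/W
  R'_PTFE = ln(0.0298/0.0203)/(2πk) = 0.3839/(2π·0.266) = 0.2297 m·K/W
ΣR = 0.002776 + 0.1100 + 0.2297 = 0.3425 m·K/W
Q' = ΔT/ΣR = (86.1 °C − 20.5 °C)/0.3425 = 192 W/m

Q' = 192 W/m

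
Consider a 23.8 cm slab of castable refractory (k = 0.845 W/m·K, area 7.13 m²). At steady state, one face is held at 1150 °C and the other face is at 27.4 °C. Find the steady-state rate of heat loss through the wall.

Q = kA·ΔT/L = 0.845 × 7.13 × |1150 °C − 27.4 °C| / 0.238 = 28400 W

Q = 28400 W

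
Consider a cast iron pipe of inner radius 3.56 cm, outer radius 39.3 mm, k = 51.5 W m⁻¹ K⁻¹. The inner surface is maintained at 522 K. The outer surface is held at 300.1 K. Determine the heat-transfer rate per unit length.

Q' = 2πk·ΔT/ln(r₂/r₁) = 2π × 51.5 × 221.9 / ln(0.0393/0.0356) = 7.26×10^5 W/m

Q' = 7.26×10^5 W/m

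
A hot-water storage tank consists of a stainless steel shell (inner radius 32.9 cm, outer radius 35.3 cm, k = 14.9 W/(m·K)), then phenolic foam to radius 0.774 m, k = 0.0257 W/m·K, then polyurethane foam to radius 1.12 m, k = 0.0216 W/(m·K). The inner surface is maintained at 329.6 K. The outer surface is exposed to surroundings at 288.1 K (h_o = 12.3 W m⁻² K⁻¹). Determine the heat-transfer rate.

Resistance network (inner→outer):
  R_stainless steel = (1/0.329 − 1/0.353)/(4πk) = 0.2067/(4π·14.9) = 0.001104 K/W
  R_phenolic foam = (1/0.353 − 1/0.774)/(4πk) = 1.541/(4π·0.0257) = 4.771 K/W
  R_polyurethane foam = (1/0.774 − 1/1.12)/(4πk) = 0.3991/(4π·0.0216) = 1.470 K/W
  R_conv,out = 1/(4πr²h) = 1/(4π·1.12²·12.3) = 0.005158 K/W
ΣR = 0.001104 + 4.771 + 1.470 + 0.005158 = 6.247 K/W
Q = ΔT/ΣR = (329.6 K − 288.1 K)/6.247 = 6.64 W

Q = 6.64 W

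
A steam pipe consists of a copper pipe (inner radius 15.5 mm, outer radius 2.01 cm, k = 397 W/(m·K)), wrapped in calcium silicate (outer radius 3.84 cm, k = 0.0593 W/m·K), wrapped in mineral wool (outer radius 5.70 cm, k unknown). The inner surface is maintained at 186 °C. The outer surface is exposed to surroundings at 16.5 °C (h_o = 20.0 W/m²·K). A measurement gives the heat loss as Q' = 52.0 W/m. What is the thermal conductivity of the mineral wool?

k = 0.0455 W/m·K

ΣR = ΔT/Q' = |186 − 16.5|/52.0 = 3.260 m·K/W
Known resistances:
  R'_copper = ln(0.0201/0.0155)/(2πk) = 0.2599/(2π·397) = 1.042×10^-4 m·K/W
  R'_calcium silicate = ln(0.0384/0.0201)/(2πk) = 0.6473/(2π·0.0593) = 1.737 m·K/W
  R'_conv,out = 1/(2πr h) = 1/(2π·0.0570·20.0) = 0.1396 m·K/W
R_mineral wool = ΣR − ΣR_known = 3.260 − 1.877 = 1.383 m·K/W
ln(r₂/r₁)/(2πk) = 1.383 ⇒ k = 0.3950/(2π·1.383) = 0.0455 W/m·K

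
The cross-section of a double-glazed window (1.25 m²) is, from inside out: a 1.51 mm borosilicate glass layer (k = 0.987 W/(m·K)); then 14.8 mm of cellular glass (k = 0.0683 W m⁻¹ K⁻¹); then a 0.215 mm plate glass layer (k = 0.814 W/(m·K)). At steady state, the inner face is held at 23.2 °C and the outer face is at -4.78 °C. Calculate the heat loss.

Q = 160 W

Treat each layer as a resistance in series:
  R_borosilicate glass = L/(kA) = 0.00151/(0.987·1.25) = 0.001224 K/W
  R_cellular glass = L/(kA) = 0.0148/(0.0683·1.25) = 0.1734 K/W
  R_plate glass = L/(kA) = 2.15×10^-4/(0.814·1.25) = 2.113×10^-4 K/W
ΣR = 0.001224 + 0.1734 + 2.113×10^-4 = 0.1748 K/W
Q = ΔT/ΣR = (23.2 °C − -4.78 °C)/0.1748 = 160 W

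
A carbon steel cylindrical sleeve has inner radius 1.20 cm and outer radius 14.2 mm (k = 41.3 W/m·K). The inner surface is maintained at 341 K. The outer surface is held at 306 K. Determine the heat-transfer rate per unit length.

Q' = 2πk·ΔT/ln(r₂/r₁) = 2π × 41.3 × 35 / ln(0.0142/0.0120) = 54000 W/m

Q' = 54.0 kW/m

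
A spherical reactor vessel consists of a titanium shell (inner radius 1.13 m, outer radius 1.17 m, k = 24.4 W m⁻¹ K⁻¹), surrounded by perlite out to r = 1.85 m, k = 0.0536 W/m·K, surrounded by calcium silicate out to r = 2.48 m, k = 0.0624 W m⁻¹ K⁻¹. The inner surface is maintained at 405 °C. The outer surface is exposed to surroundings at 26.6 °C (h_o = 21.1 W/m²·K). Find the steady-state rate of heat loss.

Q = 589 W

Resistance network (inner→outer):
  R_titanium = (1/1.13 − 1/1.17)/(4πk) = 0.03025/(4π·24.4) = 9.867×10^-5 K/W
  R_perlite = (1/1.17 − 1/1.85)/(4πk) = 0.3142/(4π·0.0536) = 0.4664 K/W
  R_calcium silicate = (1/1.85 − 1/2.48)/(4πk) = 0.1373/(4π·0.0624) = 0.1751 K/W
  R_conv,out = 1/(4πr²h) = 1/(4π·2.48²·21.1) = 6.132×10^-4 K/W
ΣR = 9.867×10^-5 + 0.4664 + 0.1751 + 6.132×10^-4 = 0.6422 K/W
Q = ΔT/ΣR = (405 °C − 26.6 °C)/0.6422 = 589 W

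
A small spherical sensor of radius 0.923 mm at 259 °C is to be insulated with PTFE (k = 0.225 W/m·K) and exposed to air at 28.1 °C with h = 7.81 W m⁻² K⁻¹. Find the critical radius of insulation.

For a sphere, r_cr = 2k_ins/h = 2·0.225/7.81 = 0.0576 m = 5.76 cm

r_cr = 5.76 cm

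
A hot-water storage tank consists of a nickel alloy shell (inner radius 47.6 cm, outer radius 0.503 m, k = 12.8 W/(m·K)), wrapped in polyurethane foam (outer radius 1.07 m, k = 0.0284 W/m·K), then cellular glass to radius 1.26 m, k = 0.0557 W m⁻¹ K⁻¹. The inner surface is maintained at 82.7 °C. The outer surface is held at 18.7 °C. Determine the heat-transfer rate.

Resistance network (inner→outer):
  R_nickel alloy = (1/0.476 − 1/0.503)/(4πk) = 0.1128/(4π·12.8) = 7.011×10^-4 K/W
  R_polyurethane foam = (1/0.503 − 1/1.07)/(4πk) = 1.053/(4π·0.0284) = 2.952 K/W
  R_cellular glass = (1/1.07 − 1/1.26)/(4πk) = 0.1409/(4π·0.0557) = 0.2013 K/W
ΣR = 7.011×10^-4 + 2.952 + 0.2013 = 3.154 K/W
Q = ΔT/ΣR = (82.7 °C − 18.7 °C)/3.154 = 20.3 W

Q = 20.3 W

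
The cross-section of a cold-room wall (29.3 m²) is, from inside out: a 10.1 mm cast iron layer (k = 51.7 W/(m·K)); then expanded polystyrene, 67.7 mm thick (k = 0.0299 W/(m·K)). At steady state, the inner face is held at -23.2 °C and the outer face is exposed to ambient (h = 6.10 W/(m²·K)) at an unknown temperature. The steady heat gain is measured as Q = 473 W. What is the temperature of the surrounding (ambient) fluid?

T_out = 16.0 °C

Series resistances:
  R_cast iron = L/(kA) = 0.0101/(51.7·29.3) = 6.668×10^-6 K/W
  R_expanded polystyrene = L/(kA) = 0.0677/(0.0299·29.3) = 0.07728 K/W
  R_conv,out = 1/(hA) = 1/(6.10·29.3) = 0.005595 K/W
ΣR = 0.08288 K/W
ΔT = Q·ΣR = 473 × 0.08288 = 39.20 K
Heat flows inward, so T_out = T_in + ΔT = -23.2 + 39.20 = 16.0 °C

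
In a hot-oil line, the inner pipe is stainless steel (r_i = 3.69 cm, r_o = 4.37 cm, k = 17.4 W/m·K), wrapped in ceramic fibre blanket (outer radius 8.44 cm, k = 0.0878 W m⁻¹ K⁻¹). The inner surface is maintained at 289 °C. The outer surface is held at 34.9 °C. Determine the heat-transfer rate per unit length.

Series thermal resistances, inner to outer:
  R'_stainless steel = ln(0.0437/0.0369)/(2πk) = 0.1691/(2π·17.4) = 0.001547 m·K/W
  R'_ceramic fibre blanket = ln(0.0844/0.0437)/(2πk) = 0.6582/(2π·0.0878) = 1.193 m·K/W
ΣR = 0.001547 + 1.193 = 1.195 m·K/W
Q' = ΔT/ΣR = (289 °C − 34.9 °C)/1.195 = 213 W/m

Q' = 213 W/m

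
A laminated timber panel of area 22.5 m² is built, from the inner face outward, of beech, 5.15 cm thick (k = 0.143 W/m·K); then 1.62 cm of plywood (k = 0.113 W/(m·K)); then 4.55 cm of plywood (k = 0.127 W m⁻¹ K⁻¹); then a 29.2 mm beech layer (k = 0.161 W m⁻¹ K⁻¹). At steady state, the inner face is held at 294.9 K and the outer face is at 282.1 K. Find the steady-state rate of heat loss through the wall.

Series thermal resistances, inner to outer:
  R_beech = L/(kA) = 0.0515/(0.143·22.5) = 0.01601 K/W
  R_plywood = L/(kA) = 0.0162/(0.113·22.5) = 0.006372 K/W
  R_plywood = L/(kA) = 0.0455/(0.127·22.5) = 0.01592 K/W
  R_beech = L/(kA) = 0.0292/(0.161·22.5) = 0.008061 K/W
ΣR = 0.01601 + 0.006372 + 0.01592 + 0.008061 = 0.04636 K/W
Q = ΔT/ΣR = (294.9 K − 282.1 K)/0.04636 = 276 W

Q = 276 W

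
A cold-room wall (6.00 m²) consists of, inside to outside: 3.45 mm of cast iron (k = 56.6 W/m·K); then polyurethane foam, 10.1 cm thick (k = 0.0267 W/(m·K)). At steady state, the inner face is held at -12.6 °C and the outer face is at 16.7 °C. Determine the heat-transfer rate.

Q = 46.5 W

Resistance network (inner→outer):
  R_cast iron = L/(kA) = 0.00345/(56.6·6.00) = 1.016×10^-5 K/W
  R_polyurethane foam = L/(kA) = 0.101/(0.0267·6.00) = 0.6305 K/W
ΣR = 1.016×10^-5 + 0.6305 = 0.6305 K/W
Q = ΔT/ΣR = (-12.6 °C − 16.7 °C)/0.6305 = -46.5 W
(Negative Q ⇒ heat flows inward; heat gain = 46.5 W.)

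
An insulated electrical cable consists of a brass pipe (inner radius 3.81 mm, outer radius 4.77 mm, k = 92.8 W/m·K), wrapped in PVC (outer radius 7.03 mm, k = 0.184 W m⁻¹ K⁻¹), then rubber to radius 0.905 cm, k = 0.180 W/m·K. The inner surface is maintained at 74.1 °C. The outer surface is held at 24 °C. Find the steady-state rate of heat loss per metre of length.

Q' = 89.6 W/m

Resistance network (inner→outer):
  R'_brass = ln(0.00477/0.00381)/(2πk) = 0.2247/(2π·92.8) = 3.854×10^-4 m·K/W
  R'_PVC = ln(0.00703/0.00477)/(2πk) = 0.3878/(2π·0.184) = 0.3355 m·K/W
  R'_rubber = ln(0.00905/0.00703)/(2πk) = 0.2526/(2π·0.180) = 0.2233 m·K/W
ΣR = 3.854×10^-4 + 0.3355 + 0.2233 = 0.5592 m·K/W
Q' = ΔT/ΣR = (74.1 °C − 24 °C)/0.5592 = 89.6 W/m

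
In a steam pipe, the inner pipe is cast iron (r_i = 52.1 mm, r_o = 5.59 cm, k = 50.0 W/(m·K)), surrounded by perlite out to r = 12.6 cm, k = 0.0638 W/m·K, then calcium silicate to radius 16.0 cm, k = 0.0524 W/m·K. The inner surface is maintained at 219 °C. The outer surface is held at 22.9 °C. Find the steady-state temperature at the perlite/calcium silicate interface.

Treat each layer as a resistance in series:
  R'_cast iron = ln(0.0559/0.0521)/(2πk) = 0.07040/(2π·50.0) = 2.241×10^-4 m·K/W
  R'_perlite = ln(0.126/0.0559)/(2πk) = 0.8127/(2π·0.0638) = 2.027 m·K/W
  R'_calcium silicate = ln(0.160/0.126)/(2πk) = 0.2389/(2π·0.0524) = 0.7256 m·K/W
ΣR = 2.241×10^-4 + 2.027 + 0.7256 = 2.753 m·K/W
Q' = ΔT/ΣR = (219 °C − 22.9 °C)/2.753 = 71.23 W/m
From the inner boundary to the perlite/calcium silicate interface, ΣR_partial = 2.027 m·K/W.
T_interface = T_in − Q'·ΣR_partial = 219 °C − (71.23)(2.027) = 74.6 °C

T = 74.6 °C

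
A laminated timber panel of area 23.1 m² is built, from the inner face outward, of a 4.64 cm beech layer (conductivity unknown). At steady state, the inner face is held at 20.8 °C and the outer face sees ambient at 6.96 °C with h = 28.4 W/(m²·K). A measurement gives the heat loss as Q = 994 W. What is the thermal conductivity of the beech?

ΣR = ΔT/Q = |20.8 − 6.96|/994 = 0.01392 K/W
Known resistances:
  R_conv,out = 1/(hA) = 1/(28.4·23.1) = 0.001524 K/W
R_beech = ΣR − ΣR_known = 0.01392 − 0.001524 = 0.01240 K/W
L/(kA) = 0.01240 ⇒ k = 0.0464/(0.01240·23.1) = 0.162 W/m·K

k = 0.162 W/m·K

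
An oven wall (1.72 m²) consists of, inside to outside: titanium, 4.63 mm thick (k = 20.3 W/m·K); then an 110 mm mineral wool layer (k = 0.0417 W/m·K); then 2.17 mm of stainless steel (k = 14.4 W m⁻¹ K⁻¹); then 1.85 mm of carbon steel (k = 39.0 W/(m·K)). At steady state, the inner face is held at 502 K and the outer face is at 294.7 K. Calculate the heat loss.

Resistance network (inner→outer):
  R_titanium = L/(kA) = 0.00463/(20.3·1.72) = 1.326×10^-4 K/W
  R_mineral wool = L/(kA) = 0.110/(0.0417·1.72) = 1.534 K/W
  R_stainless steel = L/(kA) = 0.00217/(14.4·1.72) = 8.761×10^-5 K/W
  R_carbon steel = L/(kA) = 0.00185/(39.0·1.72) = 2.758×10^-5 K/W
ΣR = 1.326×10^-4 + 1.534 + 8.761×10^-5 + 2.758×10^-5 = 1.534 K/W
Q = ΔT/ΣR = (502 K − 294.7 K)/1.534 = 135 W

Q = 135 W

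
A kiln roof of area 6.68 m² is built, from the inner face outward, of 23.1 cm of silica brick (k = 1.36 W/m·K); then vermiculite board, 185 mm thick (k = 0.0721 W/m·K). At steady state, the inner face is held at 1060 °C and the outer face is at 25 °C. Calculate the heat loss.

Q = 2530 W

Series thermal resistances, inner to outer:
  R_silica brick = L/(kA) = 0.231/(1.36·6.68) = 0.02543 K/W
  R_vermiculite board = L/(kA) = 0.185/(0.0721·6.68) = 0.3841 K/W
ΣR = 0.02543 + 0.3841 = 0.4095 K/W
Q = ΔT/ΣR = (1060 °C − 25 °C)/0.4095 = 2530 W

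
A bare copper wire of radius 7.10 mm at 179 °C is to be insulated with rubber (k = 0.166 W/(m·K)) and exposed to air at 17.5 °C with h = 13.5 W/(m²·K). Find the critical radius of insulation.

r_cr = 1.23 cm

For a cylinder, r_cr = k_ins/h = 0.166/13.5 = 0.0123 m = 1.23 cm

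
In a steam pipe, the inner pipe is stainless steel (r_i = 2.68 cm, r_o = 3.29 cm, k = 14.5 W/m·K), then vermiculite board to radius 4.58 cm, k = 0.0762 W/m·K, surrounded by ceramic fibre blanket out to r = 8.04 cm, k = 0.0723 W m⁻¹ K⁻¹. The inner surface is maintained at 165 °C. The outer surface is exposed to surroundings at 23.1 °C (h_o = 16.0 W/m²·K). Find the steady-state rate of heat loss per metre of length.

Q' = 69.0 W/m

Series thermal resistances, inner to outer:
  R'_stainless steel = ln(0.0329/0.0268)/(2πk) = 0.2051/(2π·14.5) = 0.002251 m·K/W
  R'_vermiculite board = ln(0.0458/0.0329)/(2πk) = 0.3308/(2π·0.0762) = 0.6909 m·K/W
  R'_ceramic fibre blanket = ln(0.0804/0.0458)/(2πk) = 0.5627/(2π·0.0723) = 1.239 m·K/W
  R'_conv,out = 1/(2πr h) = 1/(2π·0.0804·16.0) = 0.1237 m·K/W
ΣR = 0.002251 + 0.6909 + 1.239 + 0.1237 = 2.056 m·K/W
Q' = ΔT/ΣR = (165 °C − 23.1 °C)/2.056 = 69.0 W/m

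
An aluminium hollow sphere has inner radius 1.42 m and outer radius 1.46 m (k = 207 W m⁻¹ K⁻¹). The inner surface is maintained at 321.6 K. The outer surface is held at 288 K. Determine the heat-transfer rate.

Q = 4530 kW

Q = 4πk·ΔT/(1/r₁ − 1/r₂) = 4π × 207 × 33.6 / (1/1.42 − 1/1.46) = 4.53×10^6 W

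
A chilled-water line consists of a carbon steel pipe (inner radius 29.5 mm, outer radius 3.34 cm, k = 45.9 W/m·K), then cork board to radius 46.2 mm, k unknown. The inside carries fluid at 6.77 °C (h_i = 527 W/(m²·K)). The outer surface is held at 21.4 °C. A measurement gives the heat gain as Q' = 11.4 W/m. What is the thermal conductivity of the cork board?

ΣR = ΔT/Q' = |6.77 − 21.4|/11.4 = 1.283 m·K/W
Known resistances:
  R'_conv,in = 1/(2πr h) = 1/(2π·0.0295·527) = 0.01024 m·K/W
  R'_carbon steel = ln(0.0334/0.0295)/(2πk) = 0.1242/(2π·45.9) = 4.305×10^-4 m·K/W
R_cork board = ΣR − ΣR_known = 1.283 − 0.01067 = 1.272 m·K/W
ln(r₂/r₁)/(2πk) = 1.272 ⇒ k = 0.3244/(2π·1.272) = 0.0406 W/m·K

k = 0.0406 W/m·K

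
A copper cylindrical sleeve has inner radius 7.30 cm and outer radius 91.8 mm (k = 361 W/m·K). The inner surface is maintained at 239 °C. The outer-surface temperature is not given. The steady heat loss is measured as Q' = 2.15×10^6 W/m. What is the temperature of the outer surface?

Sum the resistances:
  R'_copper = ln(0.0918/0.0730)/(2πk) = 0.2292/(2π·361) = 1.010×10^-4 m·K/W
ΣR = 1.010×10^-4 m·K/W
ΔT = Q'·ΣR = 2.15×10^6 × 1.010×10^-4 = 217.2 K
Heat flows outward, so T_out = T_in − ΔT = 239 − 217.2 = 21.8 °C

T_out = 21.8 °C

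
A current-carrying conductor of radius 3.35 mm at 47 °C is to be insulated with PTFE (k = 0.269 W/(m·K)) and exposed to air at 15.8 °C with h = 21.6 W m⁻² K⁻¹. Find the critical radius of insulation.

r_cr = 1.25 cm

For a cylinder, r_cr = k_ins/h = 0.269/21.6 = 0.0125 m = 1.25 cm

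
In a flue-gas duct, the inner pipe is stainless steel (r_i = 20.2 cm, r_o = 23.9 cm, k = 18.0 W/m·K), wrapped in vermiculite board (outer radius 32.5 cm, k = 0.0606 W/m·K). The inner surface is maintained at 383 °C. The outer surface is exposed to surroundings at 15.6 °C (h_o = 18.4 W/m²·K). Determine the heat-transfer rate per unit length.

Q' = 440 W/m

Treat each layer as a resistance in series:
  R'_stainless steel = ln(0.239/0.202)/(2πk) = 0.1682/(2π·18.0) = 0.001487 m·K/W
  R'_vermiculite board = ln(0.325/0.239)/(2πk) = 0.3074/(2π·0.0606) = 0.8072 m·K/W
  R'_conv,out = 1/(2πr h) = 1/(2π·0.325·18.4) = 0.02661 m·K/W
ΣR = 0.001487 + 0.8072 + 0.02661 = 0.8353 m·K/W
Q' = ΔT/ΣR = (383 °C − 15.6 °C)/0.8353 = 440 W/m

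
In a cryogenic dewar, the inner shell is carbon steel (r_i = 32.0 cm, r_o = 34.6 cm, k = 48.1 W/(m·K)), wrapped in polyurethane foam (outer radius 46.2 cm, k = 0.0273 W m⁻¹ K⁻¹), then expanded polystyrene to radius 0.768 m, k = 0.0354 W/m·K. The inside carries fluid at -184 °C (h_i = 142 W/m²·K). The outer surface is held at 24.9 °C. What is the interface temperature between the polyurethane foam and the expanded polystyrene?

Treat each layer as a resistance in series:
  R_conv,in = 1/(4πr²h) = 1/(4π·0.320²·142) = 0.005473 K/W
  R_carbon steel = (1/0.320 − 1/0.346)/(4πk) = 0.2348/(4π·48.1) = 3.885×10^-4 K/W
  R_polyurethane foam = (1/0.346 − 1/0.462)/(4πk) = 0.7257/(4π·0.0273) = 2.115 K/W
  R_expanded polystyrene = (1/0.462 − 1/0.768)/(4πk) = 0.8624/(4π·0.0354) = 1.939 K/W
ΣR = 0.005473 + 3.885×10^-4 + 2.115 + 1.939 = 4.060 K/W
Q = ΔT/ΣR = (-184 °C − 24.9 °C)/4.060 = -51.45 W
From the inner boundary to the polyurethane foam/expanded polystyrene interface, ΣR_partial = 2.121 K/W.
T_interface = T_in − Q·ΣR_partial = -184 °C − (-51.45)(2.121) = -74.9 °C

T = -74.9 °C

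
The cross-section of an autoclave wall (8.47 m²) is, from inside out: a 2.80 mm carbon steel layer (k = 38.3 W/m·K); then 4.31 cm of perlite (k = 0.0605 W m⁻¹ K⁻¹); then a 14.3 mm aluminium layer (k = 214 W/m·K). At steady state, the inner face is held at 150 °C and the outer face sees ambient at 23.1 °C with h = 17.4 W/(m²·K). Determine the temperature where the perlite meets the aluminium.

Treat each layer as a resistance in series:
  R_carbon steel = L/(kA) = 0.00280/(38.3·8.47) = 8.631×10^-6 K/W
  R_perlite = L/(kA) = 0.0431/(0.0605·8.47) = 0.08411 K/W
  R_aluminium = L/(kA) = 0.0143/(214·8.47) = 7.889×10^-6 K/W
  R_conv,out = 1/(hA) = 1/(17.4·8.47) = 0.006785 K/W
ΣR = 8.631×10^-6 + 0.08411 + 7.889×10^-6 + 0.006785 = 0.09091 K/W
Q = ΔT/ΣR = (150 °C − 23.1 °C)/0.09091 = 1396 W
From the inner boundary to the perlite/aluminium interface, ΣR_partial = 0.08412 K/W.
T_interface = T_in − Q·ΣR_partial = 150 °C − (1396)(0.08412) = 32.6 °C

T = 32.6 °C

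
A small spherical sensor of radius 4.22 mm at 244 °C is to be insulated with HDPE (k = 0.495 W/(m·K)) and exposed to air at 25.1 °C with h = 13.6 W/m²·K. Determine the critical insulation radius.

r_cr = 7.28 cm

For a sphere, r_cr = 2k_ins/h = 2·0.495/13.6 = 0.0728 m = 7.28 cm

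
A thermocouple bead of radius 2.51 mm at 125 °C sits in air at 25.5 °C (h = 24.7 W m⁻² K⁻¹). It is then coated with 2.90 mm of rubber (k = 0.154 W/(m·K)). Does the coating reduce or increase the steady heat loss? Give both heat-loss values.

increases: 0.195 → 0.451 W

Critical radius for a sphere: r_cr = 2k/h = 0.0125 m = 1.25 cm.
Outer radius after coating: r₂ = 0.00251 + 0.00290 = 0.00541 m.
Since r₁ < r_cr and r₂ ≤ r_cr, the coating moves toward the maximum at r_cr — heat loss rises.
Bare: R = 1/(4πr₁²h) = 511.4 K/W; Q = 99.5/511.4 = 0.195 W.
Coated: R = R_cond + R_conv = 220.4 K/W; Q = 99.5/220.4 = 0.451 W.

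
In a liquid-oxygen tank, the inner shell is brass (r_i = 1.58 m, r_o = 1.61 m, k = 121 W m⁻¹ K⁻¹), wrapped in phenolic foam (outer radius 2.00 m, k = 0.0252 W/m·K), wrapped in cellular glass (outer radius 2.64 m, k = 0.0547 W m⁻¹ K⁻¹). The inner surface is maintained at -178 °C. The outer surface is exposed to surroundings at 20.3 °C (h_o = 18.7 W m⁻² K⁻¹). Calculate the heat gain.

Resistance network (inner→outer):
  R_brass = (1/1.58 − 1/1.61)/(4πk) = 0.01179/(4π·121) = 7.756×10^-6 K/W
  R_phenolic foam = (1/1.61 − 1/2.00)/(4πk) = 0.1211/(4π·0.0252) = 0.3825 K/W
  R_cellular glass = (1/2.00 − 1/2.64)/(4πk) = 0.1212/(4π·0.0547) = 0.1763 K/W
  R_conv,out = 1/(4πr²h) = 1/(4π·2.64²·18.7) = 6.106×10^-4 K/W
ΣR = 7.756×10^-6 + 0.3825 + 0.1763 + 6.106×10^-4 = 0.5594 K/W
Q = ΔT/ΣR = (-178 °C − 20.3 °C)/0.5594 = -354 W
(Negative Q ⇒ heat flows inward; heat gain = 354 W.)

Q = 354 W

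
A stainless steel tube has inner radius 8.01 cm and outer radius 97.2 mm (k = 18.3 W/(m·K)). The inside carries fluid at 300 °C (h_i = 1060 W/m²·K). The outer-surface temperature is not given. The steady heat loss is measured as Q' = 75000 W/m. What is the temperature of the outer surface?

Sum the resistances:
  R'_conv,in = 1/(2πr h) = 1/(2π·0.0801·1060) = 0.001874 m·K/W
  R'_stainless steel = ln(0.0972/0.0801)/(2πk) = 0.1935/(2π·18.3) = 0.001683 m·K/W
ΣR = 0.003557 m·K/W
ΔT = Q'·ΣR = 75000 × 0.003557 = 266.8 K
Heat flows outward, so T_out = T_in − ΔT = 300 − 266.8 = 33.2 °C

T_out = 33.2 °C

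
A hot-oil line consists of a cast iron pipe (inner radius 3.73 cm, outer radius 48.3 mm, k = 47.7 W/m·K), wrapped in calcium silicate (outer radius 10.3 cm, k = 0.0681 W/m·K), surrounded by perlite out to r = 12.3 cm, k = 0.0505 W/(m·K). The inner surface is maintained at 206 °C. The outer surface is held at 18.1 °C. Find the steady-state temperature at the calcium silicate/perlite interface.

Treat each layer as a resistance in series:
  R'_cast iron = ln(0.0483/0.0373)/(2πk) = 0.2584/(2π·47.7) = 8.623×10^-4 m·K/W
  R'_calcium silicate = ln(0.103/0.0483)/(2πk) = 0.7573/(2π·0.0681) = 1.770 m·K/W
  R'_perlite = ln(0.123/0.103)/(2πk) = 0.1775/(2π·0.0505) = 0.5593 m·K/W
ΣR = 8.623×10^-4 + 1.770 + 0.5593 = 2.330 m·K/W
Q' = ΔT/ΣR = (206 °C − 18.1 °C)/2.330 = 80.64 W/m
From the inner boundary to the calcium silicate/perlite interface, ΣR_partial = 1.771 m·K/W.
T_interface = T_in − Q'·ΣR_partial = 206 °C − (80.64)(1.771) = 63.2 °C

T = 63.2 °C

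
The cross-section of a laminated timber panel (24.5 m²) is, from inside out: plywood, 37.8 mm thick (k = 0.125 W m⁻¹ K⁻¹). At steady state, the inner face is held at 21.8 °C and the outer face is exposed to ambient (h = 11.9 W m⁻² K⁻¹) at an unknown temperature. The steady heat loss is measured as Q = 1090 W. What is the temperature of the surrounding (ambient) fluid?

Sum the resistances:
  R_plywood = L/(kA) = 0.0378/(0.125·24.5) = 0.01234 K/W
  R_conv,out = 1/(hA) = 1/(11.9·24.5) = 0.003430 K/W
ΣR = 0.01577 K/W
ΔT = Q·ΣR = 1090 × 0.01577 = 17.19 K
Heat flows outward, so T_out = T_in − ΔT = 21.8 − 17.19 = 4.61 °C

T_out = 4.61 °C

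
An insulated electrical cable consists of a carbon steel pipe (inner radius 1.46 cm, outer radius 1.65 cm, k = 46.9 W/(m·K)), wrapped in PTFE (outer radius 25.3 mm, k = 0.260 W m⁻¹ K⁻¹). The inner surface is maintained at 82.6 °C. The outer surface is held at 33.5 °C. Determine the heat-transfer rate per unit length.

Resistance network (inner→outer):
  R'_carbon steel = ln(0.0165/0.0146)/(2πk) = 0.1223/(2π·46.9) = 4.152×10^-4 m·K/W
  R'_PTFE = ln(0.0253/0.0165)/(2πk) = 0.4274/(2π·0.260) = 0.2617 m·K/W
ΣR = 4.152×10^-4 + 0.2617 = 0.2621 m·K/W
Q' = ΔT/ΣR = (82.6 °C − 33.5 °C)/0.2621 = 187 W/m

Q' = 187 W/m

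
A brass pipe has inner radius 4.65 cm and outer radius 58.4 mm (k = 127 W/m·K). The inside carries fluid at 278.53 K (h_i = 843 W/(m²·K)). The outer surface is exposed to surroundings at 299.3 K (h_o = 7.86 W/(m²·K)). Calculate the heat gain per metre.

Q' = 59.2 W/m

Series thermal resistances, inner to outer:
  R'_conv,in = 1/(2πr h) = 1/(2π·0.0465·843) = 0.004060 m·K/W
  R'_brass = ln(0.0584/0.0465)/(2πk) = 0.2279/(2π·127) = 2.856×10^-4 m·K/W
  R'_conv,out = 1/(2πr h) = 1/(2π·0.0584·7.86) = 0.3467 m·K/W
ΣR = 0.004060 + 2.856×10^-4 + 0.3467 = 0.3510 m·K/W
Q' = ΔT/ΣR = (278.53 K − 299.3 K)/0.3510 = -59.2 W/m
(Negative Q' ⇒ heat flows inward; heat gain = 59.2 W/m.)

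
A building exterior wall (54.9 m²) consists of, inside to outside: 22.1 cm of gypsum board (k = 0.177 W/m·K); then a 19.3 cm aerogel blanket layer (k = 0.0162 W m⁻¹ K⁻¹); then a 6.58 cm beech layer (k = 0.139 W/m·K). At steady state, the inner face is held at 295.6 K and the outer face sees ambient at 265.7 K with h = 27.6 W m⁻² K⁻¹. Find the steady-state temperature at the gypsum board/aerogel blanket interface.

Resistance network (inner→outer):
  R_gypsum board = L/(kA) = 0.221/(0.177·54.9) = 0.02274 K/W
  R_aerogel blanket = L/(kA) = 0.193/(0.0162·54.9) = 0.2170 K/W
  R_beech = L/(kA) = 0.0658/(0.139·54.9) = 0.008623 K/W
  R_conv,out = 1/(hA) = 1/(27.6·54.9) = 6.600×10^-4 K/W
ΣR = 0.02274 + 0.2170 + 0.008623 + 6.600×10^-4 = 0.2490 K/W
Q = ΔT/ΣR = (295.6 K − 265.7 K)/0.2490 = 120.1 W
From the inner boundary to the gypsum board/aerogel blanket interface, ΣR_partial = 0.02274 K/W.
T_interface = T_in − Q·ΣR_partial = 295.6 K − (120.1)(0.02274) = 292.9 K

T = 292.9 K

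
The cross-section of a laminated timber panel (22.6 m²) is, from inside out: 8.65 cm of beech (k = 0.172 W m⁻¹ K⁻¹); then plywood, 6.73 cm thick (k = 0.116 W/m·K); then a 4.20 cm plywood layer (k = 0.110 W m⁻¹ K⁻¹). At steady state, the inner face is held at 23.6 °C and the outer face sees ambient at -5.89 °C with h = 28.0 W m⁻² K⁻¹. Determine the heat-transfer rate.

Q = 444 W

Treat each layer as a resistance in series:
  R_beech = L/(kA) = 0.0865/(0.172·22.6) = 0.02225 K/W
  R_plywood = L/(kA) = 0.0673/(0.116·22.6) = 0.02567 K/W
  R_plywood = L/(kA) = 0.0420/(0.110·22.6) = 0.01689 K/W
  R_conv,out = 1/(hA) = 1/(28.0·22.6) = 0.001580 K/W
ΣR = 0.02225 + 0.02567 + 0.01689 + 0.001580 = 0.06639 K/W
Q = ΔT/ΣR = (23.6 °C − -5.89 °C)/0.06639 = 444 W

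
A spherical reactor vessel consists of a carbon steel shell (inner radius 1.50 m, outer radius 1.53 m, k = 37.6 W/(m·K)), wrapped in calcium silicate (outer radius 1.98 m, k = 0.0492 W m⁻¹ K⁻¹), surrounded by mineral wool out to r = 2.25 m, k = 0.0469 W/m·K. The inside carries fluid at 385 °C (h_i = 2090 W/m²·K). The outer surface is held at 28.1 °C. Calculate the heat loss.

Q = 1040 W

Treat each layer as a resistance in series:
  R_conv,in = 1/(4πr²h) = 1/(4π·1.50²·2090) = 1.692×10^-5 K/W
  R_carbon steel = (1/1.50 − 1/1.53)/(4πk) = 0.01307/(4π·37.6) = 2.767×10^-5 K/W
  R_calcium silicate = (1/1.53 − 1/1.98)/(4πk) = 0.1485/(4π·0.0492) = 0.2403 K/W
  R_mineral wool = (1/1.98 − 1/2.25)/(4πk) = 0.06061/(4π·0.0469) = 0.1028 K/W
ΣR = 1.692×10^-5 + 2.767×10^-5 + 0.2403 + 0.1028 = 0.3431 K/W
Q = ΔT/ΣR = (385 °C − 28.1 °C)/0.3431 = 1040 W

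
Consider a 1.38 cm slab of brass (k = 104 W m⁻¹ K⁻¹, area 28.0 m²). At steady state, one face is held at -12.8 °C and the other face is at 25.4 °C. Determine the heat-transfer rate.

Q = kA·ΔT/L = 104 × 28.0 × |-12.8 °C − 25.4 °C| / 0.0138 = 8.06×10^6 W

Q = 8060 kW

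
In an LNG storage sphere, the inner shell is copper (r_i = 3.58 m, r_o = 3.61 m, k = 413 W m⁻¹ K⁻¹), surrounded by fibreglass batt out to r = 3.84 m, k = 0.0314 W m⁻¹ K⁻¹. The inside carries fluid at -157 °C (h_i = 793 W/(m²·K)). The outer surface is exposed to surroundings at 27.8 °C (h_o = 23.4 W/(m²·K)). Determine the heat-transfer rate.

Series thermal resistances, inner to outer:
  R_conv,in = 1/(4πr²h) = 1/(4π·3.58²·793) = 7.830×10^-6 K/W
  R_copper = (1/3.58 − 1/3.61)/(4πk) = 0.002321/(4π·413) = 4.473×10^-7 K/W
  R_fibreglass batt = (1/3.61 − 1/3.84)/(4πk) = 0.01659/(4π·0.0314) = 0.04205 K/W
  R_conv,out = 1/(4πr²h) = 1/(4π·3.84²·23.4) = 2.306×10^-4 K/W
ΣR = 7.830×10^-6 + 4.473×10^-7 + 0.04205 + 2.306×10^-4 = 0.04229 K/W
Q = ΔT/ΣR = (-157 °C − 27.8 °C)/0.04229 = -4370 W
(Negative Q ⇒ heat flows inward; heat gain = 4370 W.)

Q = 4370 W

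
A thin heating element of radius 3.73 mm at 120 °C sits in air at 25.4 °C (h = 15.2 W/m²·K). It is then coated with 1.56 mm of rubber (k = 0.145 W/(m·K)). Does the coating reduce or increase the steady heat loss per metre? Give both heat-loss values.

Critical radius for a cylinder: r_cr = k/h = 0.00954 m = 0.954 cm.
Outer radius after coating: r₂ = 0.00373 + 0.00156 = 0.00529 m.
Since r₁ < r_cr and r₂ ≤ r_cr, the coating moves toward the maximum at r_cr — heat loss rises.
Bare: R = 1/(2πr₁h) = 2.807 m·K/W; Q = 94.6/2.807 = 33.7 W/m.
Coated: R = R_cond + R_conv = 2.363 m·K/W; Q = 94.6/2.363 = 40.0 W/m.

increases: 33.7 → 40.0 W/m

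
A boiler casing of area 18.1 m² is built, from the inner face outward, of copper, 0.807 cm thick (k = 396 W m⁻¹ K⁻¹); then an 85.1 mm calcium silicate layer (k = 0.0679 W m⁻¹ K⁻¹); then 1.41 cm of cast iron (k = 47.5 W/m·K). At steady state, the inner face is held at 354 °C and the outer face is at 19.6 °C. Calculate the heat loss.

Treat each layer as a resistance in series:
  R_copper = L/(kA) = 0.00807/(396·18.1) = 1.126×10^-6 K/W
  R_calcium silicate = L/(kA) = 0.0851/(0.0679·18.1) = 0.06924 K/W
  R_cast iron = L/(kA) = 0.0141/(47.5·18.1) = 1.640×10^-5 K/W
ΣR = 1.126×10^-6 + 0.06924 + 1.640×10^-5 = 0.06926 K/W
Q = ΔT/ΣR = (354 °C − 19.6 °C)/0.06926 = 4830 W

Q = 4830 W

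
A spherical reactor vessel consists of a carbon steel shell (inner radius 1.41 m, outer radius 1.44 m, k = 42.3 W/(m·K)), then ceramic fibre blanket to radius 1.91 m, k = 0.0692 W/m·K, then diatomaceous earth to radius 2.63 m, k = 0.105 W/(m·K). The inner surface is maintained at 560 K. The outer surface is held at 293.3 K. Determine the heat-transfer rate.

Series thermal resistances, inner to outer:
  R_carbon steel = (1/1.41 − 1/1.44)/(4πk) = 0.01478/(4π·42.3) = 2.780×10^-5 K/W
  R_ceramic fibre blanket = (1/1.44 − 1/1.91)/(4πk) = 0.1709/(4π·0.0692) = 0.1965 K/W
  R_diatomaceous earth = (1/1.91 − 1/2.63)/(4πk) = 0.1433/(4π·0.105) = 0.1086 K/W
ΣR = 2.780×10^-5 + 0.1965 + 0.1086 = 0.3051 K/W
Q = ΔT/ΣR = (560 K − 293.3 K)/0.3051 = 874 W

Q = 874 W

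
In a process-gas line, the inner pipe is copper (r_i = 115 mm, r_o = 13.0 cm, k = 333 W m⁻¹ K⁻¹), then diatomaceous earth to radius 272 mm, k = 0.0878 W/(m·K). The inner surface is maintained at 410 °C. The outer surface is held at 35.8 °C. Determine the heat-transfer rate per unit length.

Q' = 280 W/m

Treat each layer as a resistance in series:
  R'_copper = ln(0.130/0.115)/(2πk) = 0.1226/(2π·333) = 5.860×10^-5 m·K/W
  R'_diatomaceous earth = ln(0.272/0.130)/(2πk) = 0.7383/(2π·0.0878) = 1.338 m·K/W
ΣR = 5.860×10^-5 + 1.338 = 1.338 m·K/W
Q' = ΔT/ΣR = (410 °C − 35.8 °C)/1.338 = 280 W/m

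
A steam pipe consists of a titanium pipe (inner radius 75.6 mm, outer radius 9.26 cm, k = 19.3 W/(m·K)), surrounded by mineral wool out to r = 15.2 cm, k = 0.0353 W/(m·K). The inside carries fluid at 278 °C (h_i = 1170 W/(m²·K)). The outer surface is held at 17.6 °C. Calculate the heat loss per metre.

Q' = 116 W/m

Treat each layer as a resistance in series:
  R'_conv,in = 1/(2πr h) = 1/(2π·0.0756·1170) = 0.001799 m·K/W
  R'_titanium = ln(0.0926/0.0756)/(2πk) = 0.2028/(2π·19.3) = 0.001673 m·K/W
  R'_mineral wool = ln(0.152/0.0926)/(2πk) = 0.4956/(2π·0.0353) = 2.234 m·K/W
ΣR = 0.001799 + 0.001673 + 2.234 = 2.237 m·K/W
Q' = ΔT/ΣR = (278 °C − 17.6 °C)/2.237 = 116 W/m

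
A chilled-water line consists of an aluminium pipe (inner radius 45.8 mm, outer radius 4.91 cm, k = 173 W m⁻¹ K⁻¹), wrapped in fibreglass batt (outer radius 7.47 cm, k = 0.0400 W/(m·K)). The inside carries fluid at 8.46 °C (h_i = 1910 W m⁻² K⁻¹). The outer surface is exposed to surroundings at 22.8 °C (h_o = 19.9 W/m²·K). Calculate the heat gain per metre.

Q' = 8.06 W/m

Series thermal resistances, inner to outer:
  R'_conv,in = 1/(2πr h) = 1/(2π·0.0458·1910) = 0.001819 m·K/W
  R'_aluminium = ln(0.0491/0.0458)/(2πk) = 0.06957/(2π·173) = 6.401×10^-5 m·K/W
  R'_fibreglass batt = ln(0.0747/0.0491)/(2πk) = 0.4196/(2π·0.0400) = 1.670 m·K/W
  R'_conv,out = 1/(2πr h) = 1/(2π·0.0747·19.9) = 0.1071 m·K/W
ΣR = 0.001819 + 6.401×10^-5 + 1.670 + 0.1071 = 1.779 m·K/W
Q' = ΔT/ΣR = (8.46 °C − 22.8 °C)/1.779 = -8.06 W/m
(Negative Q' ⇒ heat flows inward; heat gain = 8.06 W/m.)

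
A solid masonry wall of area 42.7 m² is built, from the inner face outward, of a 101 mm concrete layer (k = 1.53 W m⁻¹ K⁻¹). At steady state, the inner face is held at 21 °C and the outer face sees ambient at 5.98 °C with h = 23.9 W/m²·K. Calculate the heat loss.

Q = 5950 W

Series thermal resistances, inner to outer:
  R_concrete = L/(kA) = 0.101/(1.53·42.7) = 0.001546 K/W
  R_conv,out = 1/(hA) = 1/(23.9·42.7) = 9.799×10^-4 K/W
ΣR = 0.001546 + 9.799×10^-4 = 0.002526 K/W
Q = ΔT/ΣR = (21 °C − 5.98 °C)/0.002526 = 5950 W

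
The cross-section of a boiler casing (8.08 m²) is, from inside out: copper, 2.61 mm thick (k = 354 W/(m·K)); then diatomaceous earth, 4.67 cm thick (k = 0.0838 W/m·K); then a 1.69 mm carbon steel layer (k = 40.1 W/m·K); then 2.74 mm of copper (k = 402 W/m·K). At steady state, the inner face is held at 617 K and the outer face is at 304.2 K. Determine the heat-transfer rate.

Q = 4530 W

Series thermal resistances, inner to outer:
  R_copper = L/(kA) = 0.00261/(354·8.08) = 9.125×10^-7 K/W
  R_diatomaceous earth = L/(kA) = 0.0467/(0.0838·8.08) = 0.06897 K/W
  R_carbon steel = L/(kA) = 0.00169/(40.1·8.08) = 5.216×10^-6 K/W
  R_copper = L/(kA) = 0.00274/(402·8.08) = 8.436×10^-7 K/W
ΣR = 9.125×10^-7 + 0.06897 + 5.216×10^-6 + 8.436×10^-7 = 0.06898 K/W
Q = ΔT/ΣR = (617 K − 304.2 K)/0.06898 = 4530 W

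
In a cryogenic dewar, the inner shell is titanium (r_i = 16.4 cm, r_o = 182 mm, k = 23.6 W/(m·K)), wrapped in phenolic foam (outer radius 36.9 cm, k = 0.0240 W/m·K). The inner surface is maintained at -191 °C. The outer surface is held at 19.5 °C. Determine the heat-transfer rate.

Q = 22.8 W

Treat each layer as a resistance in series:
  R_titanium = (1/0.164 − 1/0.182)/(4πk) = 0.6031/(4π·23.6) = 0.002033 K/W
  R_phenolic foam = (1/0.182 − 1/0.369)/(4πk) = 2.784/(4π·0.0240) = 9.233 K/W
ΣR = 0.002033 + 9.233 = 9.235 K/W
Q = ΔT/ΣR = (-191 °C − 19.5 °C)/9.235 = -22.8 W
(Negative Q ⇒ heat flows inward; heat gain = 22.8 W.)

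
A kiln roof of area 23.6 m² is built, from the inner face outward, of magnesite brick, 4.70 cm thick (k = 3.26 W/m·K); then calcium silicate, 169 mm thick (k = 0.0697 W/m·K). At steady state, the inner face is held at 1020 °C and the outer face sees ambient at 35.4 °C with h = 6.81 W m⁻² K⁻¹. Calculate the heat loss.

Q = 8.99 kW

Resistance network (inner→outer):
  R_magnesite brick = L/(kA) = 0.0470/(3.26·23.6) = 6.109×10^-4 K/W
  R_calcium silicate = L/(kA) = 0.169/(0.0697·23.6) = 0.1027 K/W
  R_conv,out = 1/(hA) = 1/(6.81·23.6) = 0.006222 K/W
ΣR = 6.109×10^-4 + 0.1027 + 0.006222 = 0.1095 K/W
Q = ΔT/ΣR = (1020 °C − 35.4 °C)/0.1095 = 8990 W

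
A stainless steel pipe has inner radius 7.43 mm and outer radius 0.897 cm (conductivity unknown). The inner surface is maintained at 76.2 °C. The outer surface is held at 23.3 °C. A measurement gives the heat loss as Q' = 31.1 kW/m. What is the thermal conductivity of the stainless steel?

k = 17.6 W/m·K

ΣR = ΔT/Q' = |76.2 − 23.3|/31100 = 0.001701 m·K/W
ln(r₂/r₁)/(2πk) = 0.001701 ⇒ k = 0.1884/(2π·0.001701) = 17.6 W/m·K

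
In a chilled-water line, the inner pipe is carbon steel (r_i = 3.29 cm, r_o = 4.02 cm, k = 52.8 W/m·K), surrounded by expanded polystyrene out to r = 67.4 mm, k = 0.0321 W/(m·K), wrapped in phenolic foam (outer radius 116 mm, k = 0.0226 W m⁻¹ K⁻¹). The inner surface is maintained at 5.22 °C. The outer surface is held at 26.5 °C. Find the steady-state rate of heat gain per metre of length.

Series thermal resistances, inner to outer:
  R'_carbon steel = ln(0.0402/0.0329)/(2πk) = 0.2004/(2π·52.8) = 6.040×10^-4 m·K/W
  R'_expanded polystyrene = ln(0.0674/0.0402)/(2πk) = 0.5168/(2π·0.0321) = 2.562 m·K/W
  R'_phenolic foam = ln(0.116/0.0674)/(2πk) = 0.5429/(2π·0.0226) = 3.824 m·K/W
ΣR = 6.040×10^-4 + 2.562 + 3.824 = 6.387 m·K/W
Q' = ΔT/ΣR = (5.22 °C − 26.5 °C)/6.387 = -3.33 W/m
(Negative Q' ⇒ heat flows inward; heat gain = 3.33 W/m.)

Q' = 3.33 W/m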